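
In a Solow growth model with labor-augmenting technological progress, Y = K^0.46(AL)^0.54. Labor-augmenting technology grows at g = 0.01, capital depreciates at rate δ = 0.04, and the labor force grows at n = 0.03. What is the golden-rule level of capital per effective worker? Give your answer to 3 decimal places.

k_gold ≈ 25.515

n + g + δ = 0.03 + 0.01 + 0.04 = 0.08.
At the golden rule the marginal product of capital equals n+g+δ: 0.46·k^(0.46−1) = 0.08. Solving, k_gold = (0.46/0.08)^(1/0.54) ≈ 25.5148.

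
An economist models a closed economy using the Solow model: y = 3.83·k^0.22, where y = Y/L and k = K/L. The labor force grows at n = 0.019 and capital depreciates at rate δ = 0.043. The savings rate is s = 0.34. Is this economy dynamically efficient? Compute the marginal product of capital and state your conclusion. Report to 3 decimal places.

Capital per worker breaks even when investment replaces (n + δ)·k; here n + δ = 0.062.
Steady-state k*: s·A·k^0.22 = 0.062·k gives k* = (0.34·3.83/0.062)^(1/0.78) ≈ 49.5722.
MPK = 0.22·3.83·49.5722^(-0.78) ≈ 0.0401.
MPK < n+δ = 0.062, so the economy is dynamically inefficient (over-saving).

dynamically inefficient; MPK ≈ 0.040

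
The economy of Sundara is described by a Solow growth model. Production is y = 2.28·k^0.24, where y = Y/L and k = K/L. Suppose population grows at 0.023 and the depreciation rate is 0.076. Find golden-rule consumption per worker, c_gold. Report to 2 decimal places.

Break-even investment rate: n + δ = 0.023 + 0.076 = 0.099.
Golden rule sets MPK = n+δ: 0.24·2.28·k^(0.24−1) = 0.099, so k_gold = (0.24·2.28/0.099)^(1/0.76) ≈ 9.4839.
y_gold = 2.28·9.4839^0.24 ≈ 3.9121.
c_gold = y_gold − (n+δ)·k_gold = 3.9121 − 0.099·9.4839 ≈ 2.9732.

c_gold ≈ 2.97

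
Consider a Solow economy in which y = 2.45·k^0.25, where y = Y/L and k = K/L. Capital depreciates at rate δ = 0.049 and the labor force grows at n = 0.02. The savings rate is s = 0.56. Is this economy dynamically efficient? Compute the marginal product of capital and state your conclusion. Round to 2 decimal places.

The effective depreciation rate is n + δ = 0.02 + 0.049 = 0.069.
Steady-state k*: s·A·k^0.25 = 0.069·k gives k* = (0.56·2.45/0.069)^(1/0.75) ≈ 53.8691.
MPK = 0.25·2.45·53.8691^(-0.75) ≈ 0.0308.
MPK < n+δ = 0.069, so the economy is dynamically inefficient (over-saving).

dynamically inefficient; MPK ≈ 0.03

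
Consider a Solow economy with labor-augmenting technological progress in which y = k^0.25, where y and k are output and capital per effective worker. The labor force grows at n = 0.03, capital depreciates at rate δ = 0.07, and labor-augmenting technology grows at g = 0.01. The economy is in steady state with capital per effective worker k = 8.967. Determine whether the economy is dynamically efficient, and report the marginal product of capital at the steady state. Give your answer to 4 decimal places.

dynamically inefficient; MPK ≈ 0.0482

The effective depreciation rate is n + g + δ = 0.03 + 0.01 + 0.07 = 0.11.
MPK = 0.25·k^(0.25−1) = 0.25·8.967^(-0.75) ≈ 0.0482.
MPK < 0.11, so the economy is dynamically inefficient (over-saving).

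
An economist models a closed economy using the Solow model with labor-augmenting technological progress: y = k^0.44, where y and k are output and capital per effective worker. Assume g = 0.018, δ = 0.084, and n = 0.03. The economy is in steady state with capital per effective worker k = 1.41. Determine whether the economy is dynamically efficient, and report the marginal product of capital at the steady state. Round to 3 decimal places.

Capital per effective worker breaks even when investment replaces (n + g + δ)·k; here n + g + δ = 0.132.
MPK = 0.44·k^(0.44−1) = 0.44·1.41^(-0.56) ≈ 0.3630.
MPK > 0.132, so the economy is dynamically efficient (under-saving).

dynamically efficient; MPK ≈ 0.363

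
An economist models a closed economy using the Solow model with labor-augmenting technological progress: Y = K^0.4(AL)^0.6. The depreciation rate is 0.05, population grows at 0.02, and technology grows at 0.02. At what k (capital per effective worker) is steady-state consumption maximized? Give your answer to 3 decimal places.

n + g + δ = 0.02 + 0.02 + 0.05 = 0.09.
At the golden rule the marginal product of capital equals n+g+δ: 0.4·k^(0.4−1) = 0.09. Solving, k_gold = (0.4/0.09)^(1/0.6) ≈ 12.0142.

k_gold ≈ 12.014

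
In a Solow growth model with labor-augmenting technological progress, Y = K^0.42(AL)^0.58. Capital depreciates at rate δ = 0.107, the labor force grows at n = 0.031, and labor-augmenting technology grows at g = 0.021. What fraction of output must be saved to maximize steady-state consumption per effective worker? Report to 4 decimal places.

Break-even investment rate: n + g + δ = 0.031 + 0.021 + 0.107 = 0.159.
At the golden rule MPK = n+g+δ, and in any Cobb-Douglas steady state s = (n+g+δ)·k/y = MPK·k/y = capital's share 0.42.

s_gold = 0.4200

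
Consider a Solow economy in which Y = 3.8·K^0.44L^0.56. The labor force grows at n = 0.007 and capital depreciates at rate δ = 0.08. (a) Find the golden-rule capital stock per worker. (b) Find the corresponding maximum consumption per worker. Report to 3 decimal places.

Capital per worker breaks even when investment replaces (n + δ)·k; here n + δ = 0.087.
Setting f'(k) = n+δ gives 0.44·3.8·k^(0.44−1) = 0.087, hence k_gold = (0.44·3.8/0.087)^(1/0.56) ≈ 196.0432.
y_gold = 3.8·196.0432^0.44 ≈ 38.7631; c_gold = y_gold − 0.087·k_gold ≈ 21.7073.

(a) k_gold ≈ 196.043; (b) c_gold ≈ 21.707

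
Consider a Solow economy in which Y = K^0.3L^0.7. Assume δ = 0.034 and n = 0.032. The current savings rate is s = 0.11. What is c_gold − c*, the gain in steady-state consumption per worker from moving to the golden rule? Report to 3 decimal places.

The effective depreciation rate is n + δ = 0.032 + 0.034 = 0.066.
Current steady state (s = 0.11): k* = (0.11/0.066)^(1/0.7) ≈ 2.0746, y* = 2.0746^0.3 ≈ 1.2447, c* = (1−0.11)·1.2447 ≈ 1.1078.
At the golden rule the marginal product of capital equals n+δ: 0.3·k^(0.3−1) = 0.066. Solving, k_gold = (0.3/0.066)^(1/0.7) ≈ 8.6975.
y_gold = 8.6975^0.3 ≈ 1.9135, c_gold = y_gold − 0.066·k_gold ≈ 1.3394.
Gain: Δc = 1.3394 − 1.1078 ≈ 0.2316.

Δc ≈ 0.232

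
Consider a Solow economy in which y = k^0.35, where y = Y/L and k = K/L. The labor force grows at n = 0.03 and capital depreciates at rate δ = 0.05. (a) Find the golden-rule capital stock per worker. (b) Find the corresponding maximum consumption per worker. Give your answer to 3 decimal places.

(a) k_gold ≈ 9.685; (b) c_gold ≈ 1.439

n + δ = 0.03 + 0.05 = 0.08.
At the golden rule the marginal product of capital equals n+δ: 0.35·k^(0.35−1) = 0.08. Solving, k_gold = (0.35/0.08)^(1/0.65) ≈ 9.6855.
y_gold = 9.6855^0.35 ≈ 2.2138; c_gold = y_gold − 0.08·k_gold ≈ 1.4390.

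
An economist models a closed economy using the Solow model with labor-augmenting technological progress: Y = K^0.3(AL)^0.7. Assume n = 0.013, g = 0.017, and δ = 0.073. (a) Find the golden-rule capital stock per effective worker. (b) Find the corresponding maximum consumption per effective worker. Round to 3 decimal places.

(a) k_gold ≈ 4.605; (b) c_gold ≈ 1.107

The effective depreciation rate is n + g + δ = 0.013 + 0.017 + 0.073 = 0.103.
Setting f'(k) = n+g+δ gives 0.3·k^(0.3−1) = 0.103, hence k_gold = (0.3/0.103)^(1/0.7) ≈ 4.6054.
y_gold = 4.6054^0.3 ≈ 1.5812; c_gold = y_gold − 0.103·k_gold ≈ 1.1068.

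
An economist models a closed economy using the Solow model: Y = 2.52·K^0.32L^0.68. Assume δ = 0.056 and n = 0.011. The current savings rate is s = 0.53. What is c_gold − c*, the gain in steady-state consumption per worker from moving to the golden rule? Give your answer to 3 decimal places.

n + δ = 0.011 + 0.056 = 0.067.
Current steady state (s = 0.53): k* = (0.53·2.52/0.067)^(1/0.68) ≈ 81.5040, y* = 2.52·81.5040^0.32 ≈ 10.3033, c* = (1−0.53)·10.3033 ≈ 4.8426.
Maximizing c = f(k) − (n+δ)·k gives f'(k) = n+δ, i.e. 0.32·2.52·k^(0.32−1) = 0.067, so k_gold = (0.32·2.52/0.067)^(1/0.68) ≈ 38.8092.
y_gold = 2.52·38.8092^0.32 ≈ 8.1257, c_gold = y_gold − 0.067·k_gold ≈ 5.5255.
Gain: Δc = 5.5255 − 4.8426 ≈ 0.6829.

Δc ≈ 0.683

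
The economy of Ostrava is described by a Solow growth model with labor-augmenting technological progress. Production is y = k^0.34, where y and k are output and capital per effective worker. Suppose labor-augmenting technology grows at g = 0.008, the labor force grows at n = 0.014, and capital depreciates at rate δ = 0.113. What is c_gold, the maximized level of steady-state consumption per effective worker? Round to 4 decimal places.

c_gold ≈ 1.0622

The effective depreciation rate is n + g + δ = 0.014 + 0.008 + 0.113 = 0.135.
Setting f'(k) = n+g+δ gives 0.34·k^(0.34−1) = 0.135, hence k_gold = (0.34/0.135)^(1/0.66) ≈ 4.0532.
y_gold = 4.0532^0.34 ≈ 1.6094.
c_gold = y_gold − (n+g+δ)·k_gold = 1.6094 − 0.135·4.0532 ≈ 1.0622.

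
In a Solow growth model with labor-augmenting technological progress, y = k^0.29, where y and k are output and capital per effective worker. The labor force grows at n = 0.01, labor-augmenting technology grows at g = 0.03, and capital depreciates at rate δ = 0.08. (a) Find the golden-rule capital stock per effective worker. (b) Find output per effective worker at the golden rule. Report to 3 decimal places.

Break-even investment rate: n + g + δ = 0.01 + 0.03 + 0.08 = 0.12.
Maximizing c = f(k) − (n+g+δ)·k gives f'(k) = n+g+δ, i.e. 0.29·k^(0.29−1) = 0.12, so k_gold = (0.29/0.12)^(1/0.71) ≈ 3.4653.
y_gold = 3.4653^0.29 ≈ 1.4339.

(a) k_gold ≈ 3.465; (b) y_gold ≈ 1.434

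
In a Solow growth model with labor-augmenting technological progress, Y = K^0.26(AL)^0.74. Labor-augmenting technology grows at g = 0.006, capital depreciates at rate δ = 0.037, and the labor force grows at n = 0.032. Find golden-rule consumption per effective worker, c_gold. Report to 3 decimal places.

c_gold ≈ 1.145

The effective depreciation rate is n + g + δ = 0.032 + 0.006 + 0.037 = 0.075.
Golden rule sets MPK = n+g+δ: 0.26·k^(0.26−1) = 0.075, so k_gold = (0.26/0.075)^(1/0.74) ≈ 5.3655.
y_gold = 5.3655^0.26 ≈ 1.5477.
c_gold = y_gold − (n+g+δ)·k_gold = 1.5477 − 0.075·5.3655 ≈ 1.1453.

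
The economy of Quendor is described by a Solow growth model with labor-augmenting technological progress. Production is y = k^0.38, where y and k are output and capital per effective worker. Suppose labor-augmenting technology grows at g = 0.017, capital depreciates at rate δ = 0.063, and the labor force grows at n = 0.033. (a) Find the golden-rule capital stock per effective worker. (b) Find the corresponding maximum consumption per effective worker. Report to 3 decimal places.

(a) k_gold ≈ 7.072; (b) c_gold ≈ 1.304

The effective depreciation rate is n + g + δ = 0.033 + 0.017 + 0.063 = 0.113.
Golden rule sets MPK = n+g+δ: 0.38·k^(0.38−1) = 0.113, so k_gold = (0.38/0.113)^(1/0.62) ≈ 7.0717.
y_gold = 7.0717^0.38 ≈ 2.1029; c_gold = y_gold − 0.113·k_gold ≈ 1.3038.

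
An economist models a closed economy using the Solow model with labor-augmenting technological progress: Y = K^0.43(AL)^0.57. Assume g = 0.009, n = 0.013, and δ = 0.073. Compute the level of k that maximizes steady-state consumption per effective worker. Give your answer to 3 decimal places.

Capital per effective worker breaks even when investment replaces (n + g + δ)·k; here n + g + δ = 0.095.
Setting f'(k) = n+g+δ gives 0.43·k^(0.43−1) = 0.095, hence k_gold = (0.43/0.095)^(1/0.57) ≈ 14.1394.

k_gold ≈ 14.139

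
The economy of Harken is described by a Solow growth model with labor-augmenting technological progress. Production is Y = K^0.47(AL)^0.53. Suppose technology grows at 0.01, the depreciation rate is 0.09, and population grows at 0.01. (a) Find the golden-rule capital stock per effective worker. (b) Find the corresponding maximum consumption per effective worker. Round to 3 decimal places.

The effective depreciation rate is n + g + δ = 0.01 + 0.01 + 0.09 = 0.11.
At the golden rule the marginal product of capital equals n+g+δ: 0.47·k^(0.47−1) = 0.11. Solving, k_gold = (0.47/0.11)^(1/0.53) ≈ 15.4885.
y_gold = 15.4885^0.47 ≈ 3.6250; c_gold = y_gold − 0.11·k_gold ≈ 1.9212.

(a) k_gold ≈ 15.489; (b) c_gold ≈ 1.921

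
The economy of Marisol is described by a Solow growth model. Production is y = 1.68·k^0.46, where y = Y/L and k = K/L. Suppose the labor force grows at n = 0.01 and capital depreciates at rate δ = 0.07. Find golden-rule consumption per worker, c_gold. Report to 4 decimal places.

c_gold ≈ 6.2626

The effective depreciation rate is n + δ = 0.01 + 0.07 = 0.08.
Golden rule sets MPK = n+δ: 0.46·1.68·k^(0.46−1) = 0.08, so k_gold = (0.46·1.68/0.08)^(1/0.54) ≈ 66.6855.
y_gold = 1.68·66.6855^0.46 ≈ 11.5975.
c_gold = y_gold − (n+δ)·k_gold = 11.5975 − 0.08·66.6855 ≈ 6.2626.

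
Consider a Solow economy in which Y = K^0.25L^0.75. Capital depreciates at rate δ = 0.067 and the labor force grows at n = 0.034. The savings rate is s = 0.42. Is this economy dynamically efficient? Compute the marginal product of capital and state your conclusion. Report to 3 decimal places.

dynamically inefficient; MPK ≈ 0.060

Capital per worker breaks even when investment replaces (n + δ)·k; here n + δ = 0.101.
Steady-state k*: s·k^0.25 = 0.101·k gives k* = (0.42/0.101)^(1/0.75) ≈ 6.6871.
MPK = 0.25·6.6871^(-0.75) ≈ 0.0601.
MPK < n+δ = 0.101, so the economy is dynamically inefficient (over-saving).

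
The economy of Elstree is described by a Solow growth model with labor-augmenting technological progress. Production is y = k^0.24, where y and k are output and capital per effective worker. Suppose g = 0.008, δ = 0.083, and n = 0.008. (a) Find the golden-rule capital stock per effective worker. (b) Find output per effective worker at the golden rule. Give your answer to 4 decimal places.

The effective depreciation rate is n + g + δ = 0.008 + 0.008 + 0.083 = 0.099.
At the golden rule the marginal product of capital equals n+g+δ: 0.24·k^(0.24−1) = 0.099. Solving, k_gold = (0.24/0.099)^(1/0.76) ≈ 3.2064.
y_gold = 3.2064^0.24 ≈ 1.3227.

(a) k_gold ≈ 3.2064; (b) y_gold ≈ 1.3227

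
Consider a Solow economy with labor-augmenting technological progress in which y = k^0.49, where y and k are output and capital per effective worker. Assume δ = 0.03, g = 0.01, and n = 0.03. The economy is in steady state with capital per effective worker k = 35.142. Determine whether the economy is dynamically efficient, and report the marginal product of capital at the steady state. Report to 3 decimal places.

Break-even investment rate: n + g + δ = 0.03 + 0.01 + 0.03 = 0.07.
MPK = 0.49·k^(0.49−1) = 0.49·35.142^(-0.51) ≈ 0.0798.
MPK > 0.07, so the economy is dynamically efficient (under-saving).

dynamically efficient; MPK ≈ 0.080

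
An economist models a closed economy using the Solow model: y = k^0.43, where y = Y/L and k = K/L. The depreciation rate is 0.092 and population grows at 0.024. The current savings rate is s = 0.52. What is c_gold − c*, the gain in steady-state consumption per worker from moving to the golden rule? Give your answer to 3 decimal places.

n + δ = 0.024 + 0.092 = 0.116.
Current steady state (s = 0.52): k* = (0.52/0.116)^(1/0.57) ≈ 13.9015, y* = 13.9015^0.43 ≈ 3.1011, c* = (1−0.52)·3.1011 ≈ 1.4885.
Golden rule sets MPK = n+δ: 0.43·k^(0.43−1) = 0.116, so k_gold = (0.43/0.116)^(1/0.57) ≈ 9.9601.
y_gold = 9.9601^0.43 ≈ 2.6869, c_gold = y_gold − 0.116·k_gold ≈ 1.5315.
Gain: Δc = 1.5315 − 1.4885 ≈ 0.0430.

Δc ≈ 0.043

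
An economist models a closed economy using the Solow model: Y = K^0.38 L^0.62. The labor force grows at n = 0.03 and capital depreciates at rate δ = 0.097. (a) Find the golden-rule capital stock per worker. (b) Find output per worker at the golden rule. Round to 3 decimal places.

(a) k_gold ≈ 5.857; (b) y_gold ≈ 1.958

Capital per worker breaks even when investment replaces (n + δ)·k; here n + δ = 0.127.
Maximizing c = f(k) − (n+δ)·k gives f'(k) = n+δ, i.e. 0.38·k^(0.38−1) = 0.127, so k_gold = (0.38/0.127)^(1/0.62) ≈ 5.8575.
y_gold = 5.8575^0.38 ≈ 1.9576.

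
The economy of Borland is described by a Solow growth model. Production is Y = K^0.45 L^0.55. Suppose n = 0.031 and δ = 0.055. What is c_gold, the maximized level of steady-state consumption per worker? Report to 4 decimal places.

c_gold ≈ 2.1301

Break-even investment rate: n + δ = 0.031 + 0.055 = 0.086.
Setting f'(k) = n+δ gives 0.45·k^(0.45−1) = 0.086, hence k_gold = (0.45/0.086)^(1/0.55) ≈ 20.2653.
y_gold = 20.2653^0.45 ≈ 3.8729.
c_gold = y_gold − (n+δ)·k_gold = 3.8729 − 0.086·20.2653 ≈ 2.1301.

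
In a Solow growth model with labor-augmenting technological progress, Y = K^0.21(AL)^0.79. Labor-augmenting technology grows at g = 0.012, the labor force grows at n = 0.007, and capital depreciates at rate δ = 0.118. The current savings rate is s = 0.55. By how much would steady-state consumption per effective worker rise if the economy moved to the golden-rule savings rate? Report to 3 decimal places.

n + g + δ = 0.007 + 0.012 + 0.118 = 0.137.
Current steady state (s = 0.55): k* = (0.55/0.137)^(1/0.79) ≈ 5.8090, y* = 5.8090^0.21 ≈ 1.4470, c* = (1−0.55)·1.4470 ≈ 0.6511.
Golden rule sets MPK = n+g+δ: 0.21·k^(0.21−1) = 0.137, so k_gold = (0.21/0.137)^(1/0.79) ≈ 1.7172.
y_gold = 1.7172^0.21 ≈ 1.1202, c_gold = y_gold − 0.137·k_gold ≈ 0.8850.
Gain: Δc = 0.8850 − 0.6511 ≈ 0.2338.

Δc ≈ 0.234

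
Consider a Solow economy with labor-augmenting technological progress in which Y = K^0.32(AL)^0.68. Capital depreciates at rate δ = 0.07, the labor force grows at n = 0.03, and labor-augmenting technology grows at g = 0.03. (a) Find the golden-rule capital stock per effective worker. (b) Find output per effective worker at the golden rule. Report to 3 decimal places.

The effective depreciation rate is n + g + δ = 0.03 + 0.03 + 0.07 = 0.13.
At the golden rule the marginal product of capital equals n+g+δ: 0.32·k^(0.32−1) = 0.13. Solving, k_gold = (0.32/0.13)^(1/0.68) ≈ 3.7610.
y_gold = 3.7610^0.32 ≈ 1.5279.

(a) k_gold ≈ 3.761; (b) y_gold ≈ 1.528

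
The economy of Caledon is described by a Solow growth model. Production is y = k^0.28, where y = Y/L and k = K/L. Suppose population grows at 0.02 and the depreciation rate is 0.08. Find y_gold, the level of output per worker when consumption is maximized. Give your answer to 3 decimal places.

y_gold ≈ 1.492

Break-even investment rate: n + δ = 0.02 + 0.08 = 0.1.
At the golden rule the marginal product of capital equals n+δ: 0.28·k^(0.28−1) = 0.1. Solving, k_gold = (0.28/0.1)^(1/0.72) ≈ 4.1788.
Output: y_gold = k_gold^0.28 = 4.1788^0.28 ≈ 1.4924.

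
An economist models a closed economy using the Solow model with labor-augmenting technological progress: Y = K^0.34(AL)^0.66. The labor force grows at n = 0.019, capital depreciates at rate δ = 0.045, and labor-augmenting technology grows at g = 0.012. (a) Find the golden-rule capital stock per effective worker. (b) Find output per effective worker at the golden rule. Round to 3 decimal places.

Break-even investment rate: n + g + δ = 0.019 + 0.012 + 0.045 = 0.076.
Setting f'(k) = n+g+δ gives 0.34·k^(0.34−1) = 0.076, hence k_gold = (0.34/0.076)^(1/0.66) ≈ 9.6796.
y_gold = 9.6796^0.34 ≈ 2.1637.

(a) k_gold ≈ 9.680; (b) y_gold ≈ 2.164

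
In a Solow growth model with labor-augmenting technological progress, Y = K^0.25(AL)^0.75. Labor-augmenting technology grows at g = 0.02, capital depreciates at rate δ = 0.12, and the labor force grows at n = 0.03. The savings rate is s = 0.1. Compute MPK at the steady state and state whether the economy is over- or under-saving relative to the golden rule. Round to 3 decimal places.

The effective depreciation rate is n + g + δ = 0.03 + 0.02 + 0.12 = 0.17.
Steady-state k*: s·k^0.25 = 0.17·k gives k* = (0.1/0.17)^(1/0.75) ≈ 0.4929.
MPK = 0.25·0.4929^(-0.75) ≈ 0.4250.
MPK > n+g+δ = 0.17, so the economy is dynamically efficient (under-saving).

under-saving; MPK ≈ 0.425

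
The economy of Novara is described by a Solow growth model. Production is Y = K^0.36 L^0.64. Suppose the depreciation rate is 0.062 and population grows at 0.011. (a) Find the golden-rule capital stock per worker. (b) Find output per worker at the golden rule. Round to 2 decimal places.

n + δ = 0.011 + 0.062 = 0.073.
Golden rule sets MPK = n+δ: 0.36·k^(0.36−1) = 0.073, so k_gold = (0.36/0.073)^(1/0.64) ≈ 12.0999.
y_gold = 12.0999^0.36 ≈ 2.4536.

(a) k_gold ≈ 12.10; (b) y_gold ≈ 2.45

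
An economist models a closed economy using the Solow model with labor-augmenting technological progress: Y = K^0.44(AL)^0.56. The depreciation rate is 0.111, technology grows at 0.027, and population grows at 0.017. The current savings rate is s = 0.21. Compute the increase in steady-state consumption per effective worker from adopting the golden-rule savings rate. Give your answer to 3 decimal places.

The effective depreciation rate is n + g + δ = 0.017 + 0.027 + 0.111 = 0.155.
Current steady state (s = 0.21): k* = (0.21/0.155)^(1/0.56) ≈ 1.7199, y* = 1.7199^0.44 ≈ 1.2695, c* = (1−0.21)·1.2695 ≈ 1.0029.
At the golden rule the marginal product of capital equals n+g+δ: 0.44·k^(0.44−1) = 0.155. Solving, k_gold = (0.44/0.155)^(1/0.56) ≈ 6.4438.
y_gold = 6.4438^0.44 ≈ 2.2700, c_gold = y_gold − 0.155·k_gold ≈ 1.2712.
Gain: Δc = 1.2712 − 1.0029 ≈ 0.2683.

Δc ≈ 0.268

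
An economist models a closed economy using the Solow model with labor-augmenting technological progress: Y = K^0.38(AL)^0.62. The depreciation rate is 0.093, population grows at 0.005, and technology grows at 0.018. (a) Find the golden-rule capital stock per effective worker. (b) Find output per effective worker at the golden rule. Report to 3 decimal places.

The effective depreciation rate is n + g + δ = 0.005 + 0.018 + 0.093 = 0.116.
Golden rule sets MPK = n+g+δ: 0.38·k^(0.38−1) = 0.116, so k_gold = (0.38/0.116)^(1/0.62) ≈ 6.7791.
y_gold = 6.7791^0.38 ≈ 2.0694.

(a) k_gold ≈ 6.779; (b) y_gold ≈ 2.069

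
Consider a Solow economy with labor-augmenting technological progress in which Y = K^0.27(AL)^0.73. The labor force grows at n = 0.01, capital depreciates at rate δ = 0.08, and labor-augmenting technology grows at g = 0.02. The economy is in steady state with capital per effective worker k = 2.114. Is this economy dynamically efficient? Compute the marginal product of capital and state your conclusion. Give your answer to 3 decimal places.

dynamically efficient; MPK ≈ 0.156

n + g + δ = 0.01 + 0.02 + 0.08 = 0.11.
MPK = 0.27·k^(0.27−1) = 0.27·2.114^(-0.73) ≈ 0.1563.
MPK > 0.11, so the economy is dynamically efficient (under-saving).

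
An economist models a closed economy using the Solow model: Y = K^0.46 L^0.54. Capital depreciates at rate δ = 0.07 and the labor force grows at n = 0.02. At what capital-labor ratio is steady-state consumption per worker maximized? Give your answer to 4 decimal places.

Capital per worker breaks even when investment replaces (n + δ)·k; here n + δ = 0.09.
Setting f'(k) = n+δ gives 0.46·k^(0.46−1) = 0.09, hence k_gold = (0.46/0.09)^(1/0.54) ≈ 20.5147.

k_gold ≈ 20.5147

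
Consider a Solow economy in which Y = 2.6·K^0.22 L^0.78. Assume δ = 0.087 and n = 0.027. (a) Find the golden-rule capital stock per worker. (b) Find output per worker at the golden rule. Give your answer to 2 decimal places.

Break-even investment rate: n + δ = 0.027 + 0.087 = 0.114.
Golden rule sets MPK = n+δ: 0.22·2.6·k^(0.22−1) = 0.114, so k_gold = (0.22·2.6/0.114)^(1/0.78) ≈ 7.9080.
y_gold = 2.6·7.9080^0.22 ≈ 4.0978.

(a) k_gold ≈ 7.91; (b) y_gold ≈ 4.10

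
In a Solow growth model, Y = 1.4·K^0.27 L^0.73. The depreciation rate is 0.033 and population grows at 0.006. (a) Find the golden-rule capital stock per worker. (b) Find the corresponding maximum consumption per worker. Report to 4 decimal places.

(a) k_gold ≈ 22.4528; (b) c_gold ≈ 2.3675

n + δ = 0.006 + 0.033 = 0.039.
Golden rule sets MPK = n+δ: 0.27·1.4·k^(0.27−1) = 0.039, so k_gold = (0.27·1.4/0.039)^(1/0.73) ≈ 22.4528.
y_gold = 1.4·22.4528^0.27 ≈ 3.2432; c_gold = y_gold − 0.039·k_gold ≈ 2.3675.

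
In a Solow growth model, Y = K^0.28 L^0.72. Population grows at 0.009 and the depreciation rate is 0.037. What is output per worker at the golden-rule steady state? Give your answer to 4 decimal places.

The effective depreciation rate is n + δ = 0.009 + 0.037 = 0.046.
At the golden rule the marginal product of capital equals n+δ: 0.28·k^(0.28−1) = 0.046. Solving, k_gold = (0.28/0.046)^(1/0.72) ≈ 12.2870.
Output: y_gold = k_gold^0.28 = 12.2870^0.28 ≈ 2.0186.

y_gold ≈ 2.0186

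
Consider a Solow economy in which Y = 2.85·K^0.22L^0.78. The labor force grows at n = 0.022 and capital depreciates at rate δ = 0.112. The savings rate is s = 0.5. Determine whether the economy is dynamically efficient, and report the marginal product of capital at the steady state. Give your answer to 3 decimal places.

n + δ = 0.022 + 0.112 = 0.134.
Steady-state k*: s·A·k^0.22 = 0.134·k gives k* = (0.5·2.85/0.134)^(1/0.78) ≈ 20.7155.
MPK = 0.22·2.85·20.7155^(-0.78) ≈ 0.0590.
MPK < n+δ = 0.134, so the economy is dynamically inefficient (over-saving).

dynamically inefficient; MPK ≈ 0.059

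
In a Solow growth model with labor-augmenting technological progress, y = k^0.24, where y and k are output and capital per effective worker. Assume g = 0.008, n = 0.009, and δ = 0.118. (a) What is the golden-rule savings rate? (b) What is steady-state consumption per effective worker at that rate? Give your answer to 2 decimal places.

Capital per effective worker breaks even when investment replaces (n + g + δ)·k; here n + g + δ = 0.135.
For Cobb-Douglas, s_gold equals capital's share: s_gold = 0.24.
Maximizing c = f(k) − (n+g+δ)·k gives f'(k) = n+g+δ, i.e. 0.24·k^(0.24−1) = 0.135, so k_gold = (0.24/0.135)^(1/0.76) ≈ 2.1320.
y_gold = 2.1320^0.24 ≈ 1.1992; c_gold = (1−0.24)·y_gold ≈ 0.9114.

(a) s_gold = 0.24; (b) c_gold ≈ 0.91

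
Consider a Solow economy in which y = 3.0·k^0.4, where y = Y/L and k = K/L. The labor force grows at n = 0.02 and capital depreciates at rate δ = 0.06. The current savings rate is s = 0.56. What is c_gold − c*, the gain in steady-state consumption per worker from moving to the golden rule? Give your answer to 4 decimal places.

The effective depreciation rate is n + δ = 0.02 + 0.06 = 0.08.
Current steady state (s = 0.56): k* = (0.56·3.0/0.08)^(1/0.6) ≈ 159.8449, y* = 3.0·159.8449^0.4 ≈ 22.8350, c* = (1−0.56)·22.8350 ≈ 10.0474.
Setting f'(k) = n+δ gives 0.4·3.0·k^(0.4−1) = 0.08, hence k_gold = (0.4·3.0/0.08)^(1/0.6) ≈ 91.2330.
y_gold = 3.0·91.2330^0.4 ≈ 18.2466, c_gold = y_gold − 0.08·k_gold ≈ 10.9480.
Gain: Δc = 10.9480 − 10.0474 ≈ 0.9006.

Δc ≈ 0.9006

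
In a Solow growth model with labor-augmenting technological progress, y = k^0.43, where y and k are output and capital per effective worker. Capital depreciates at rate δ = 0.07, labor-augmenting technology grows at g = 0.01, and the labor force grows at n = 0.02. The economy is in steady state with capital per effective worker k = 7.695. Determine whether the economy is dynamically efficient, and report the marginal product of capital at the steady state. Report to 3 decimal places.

Capital per effective worker breaks even when investment replaces (n + g + δ)·k; here n + g + δ = 0.1.
MPK = 0.43·k^(0.43−1) = 0.43·7.695^(-0.57) ≈ 0.1344.
MPK > 0.1, so the economy is dynamically efficient (under-saving).

dynamically efficient; MPK ≈ 0.134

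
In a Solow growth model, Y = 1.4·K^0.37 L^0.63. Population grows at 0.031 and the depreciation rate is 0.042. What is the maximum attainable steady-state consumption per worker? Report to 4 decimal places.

c_gold ≈ 2.7878

Break-even investment rate: n + δ = 0.031 + 0.042 = 0.073.
Setting f'(k) = n+δ gives 0.37·1.4·k^(0.37−1) = 0.073, hence k_gold = (0.37·1.4/0.073)^(1/0.63) ≈ 22.4287.
y_gold = 1.4·22.4287^0.37 ≈ 4.4251.
c_gold = y_gold − (n+δ)·k_gold = 4.4251 − 0.073·22.4287 ≈ 2.7878.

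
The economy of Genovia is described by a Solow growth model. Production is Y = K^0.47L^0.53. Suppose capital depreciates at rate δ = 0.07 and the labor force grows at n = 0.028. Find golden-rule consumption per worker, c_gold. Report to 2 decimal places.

The effective depreciation rate is n + δ = 0.028 + 0.07 = 0.098.
At the golden rule the marginal product of capital equals n+δ: 0.47·k^(0.47−1) = 0.098. Solving, k_gold = (0.47/0.098)^(1/0.53) ≈ 19.2603.
y_gold = 19.2603^0.47 ≈ 4.0160.
c_gold = y_gold − (n+δ)·k_gold = 4.0160 − 0.098·19.2603 ≈ 2.1285.

c_gold ≈ 2.13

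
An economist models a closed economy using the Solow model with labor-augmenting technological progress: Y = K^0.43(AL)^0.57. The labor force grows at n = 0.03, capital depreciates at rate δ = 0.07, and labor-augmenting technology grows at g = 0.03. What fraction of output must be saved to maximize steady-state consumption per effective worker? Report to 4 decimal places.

s_gold = 0.4300

The effective depreciation rate is n + g + δ = 0.03 + 0.03 + 0.07 = 0.13.
At the golden rule MPK = n+g+δ, and in any Cobb-Douglas steady state s = (n+g+δ)·k/y = MPK·k/y = capital's share 0.43.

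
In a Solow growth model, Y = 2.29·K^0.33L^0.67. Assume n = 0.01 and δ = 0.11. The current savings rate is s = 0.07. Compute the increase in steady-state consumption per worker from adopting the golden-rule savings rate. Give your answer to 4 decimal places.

Δc ≈ 1.3416

Break-even investment rate: n + δ = 0.01 + 0.11 = 0.12.
Current steady state (s = 0.07): k* = (0.07·2.29/0.12)^(1/0.67) ≈ 1.5406, y* = 2.29·1.5406^0.33 ≈ 2.6410, c* = (1−0.07)·2.6410 ≈ 2.4562.
Golden rule sets MPK = n+δ: 0.33·2.29·k^(0.33−1) = 0.12, so k_gold = (0.33·2.29/0.12)^(1/0.67) ≈ 15.5879.
y_gold = 2.29·15.5879^0.33 ≈ 5.6683, c_gold = y_gold − 0.12·k_gold ≈ 3.7978.
Gain: Δc = 3.7978 − 2.4562 ≈ 1.3416.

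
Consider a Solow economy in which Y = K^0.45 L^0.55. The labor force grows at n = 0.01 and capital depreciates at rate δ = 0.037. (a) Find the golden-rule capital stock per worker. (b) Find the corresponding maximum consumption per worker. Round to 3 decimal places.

The effective depreciation rate is n + δ = 0.01 + 0.037 = 0.047.
Maximizing c = f(k) − (n+δ)·k gives f'(k) = n+δ, i.e. 0.45·k^(0.45−1) = 0.047, so k_gold = (0.45/0.047)^(1/0.55) ≈ 60.7918.
y_gold = 60.7918^0.45 ≈ 6.3494; c_gold = y_gold − 0.047·k_gold ≈ 3.4921.

(a) k_gold ≈ 60.792; (b) c_gold ≈ 3.492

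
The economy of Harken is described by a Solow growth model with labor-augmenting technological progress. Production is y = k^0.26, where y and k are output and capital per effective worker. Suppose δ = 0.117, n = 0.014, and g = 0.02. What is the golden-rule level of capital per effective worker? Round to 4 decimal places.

n + g + δ = 0.014 + 0.02 + 0.117 = 0.151.
Setting f'(k) = n+g+δ gives 0.26·k^(0.26−1) = 0.151, hence k_gold = (0.26/0.151)^(1/0.74) ≈ 2.0841.

k_gold ≈ 2.0841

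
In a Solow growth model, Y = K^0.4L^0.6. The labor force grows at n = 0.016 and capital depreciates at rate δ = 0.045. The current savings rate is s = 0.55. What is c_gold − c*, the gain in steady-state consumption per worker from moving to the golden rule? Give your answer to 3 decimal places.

Break-even investment rate: n + δ = 0.016 + 0.045 = 0.061.
Current steady state (s = 0.55): k* = (0.55/0.061)^(1/0.6) ≈ 39.0590, y* = 39.0590^0.4 ≈ 4.3320, c* = (1−0.55)·4.3320 ≈ 1.9494.
Maximizing c = f(k) − (n+δ)·k gives f'(k) = n+δ, i.e. 0.4·k^(0.4−1) = 0.061, so k_gold = (0.4/0.061)^(1/0.6) ≈ 22.9730.
y_gold = 22.9730^0.4 ≈ 3.5034, c_gold = y_gold − 0.061·k_gold ≈ 2.1020.
Gain: Δc = 2.1020 − 1.9494 ≈ 0.1526.

Δc ≈ 0.153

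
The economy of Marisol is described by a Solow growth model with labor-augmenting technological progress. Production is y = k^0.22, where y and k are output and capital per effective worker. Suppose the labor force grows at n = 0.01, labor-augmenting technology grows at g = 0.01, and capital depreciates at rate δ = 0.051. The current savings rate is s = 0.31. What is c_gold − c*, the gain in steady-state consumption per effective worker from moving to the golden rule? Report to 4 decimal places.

Break-even investment rate: n + g + δ = 0.01 + 0.01 + 0.051 = 0.071.
Current steady state (s = 0.31): k* = (0.31/0.071)^(1/0.78) ≈ 6.6168, y* = 6.6168^0.22 ≈ 1.5155, c* = (1−0.31)·1.5155 ≈ 1.0457.
Golden rule sets MPK = n+g+δ: 0.22·k^(0.22−1) = 0.071, so k_gold = (0.22/0.071)^(1/0.78) ≈ 4.2628.
y_gold = 4.2628^0.22 ≈ 1.3757, c_gold = y_gold − 0.071·k_gold ≈ 1.0731.
Gain: Δc = 1.0731 − 1.0457 ≈ 0.0274.

Δc ≈ 0.0274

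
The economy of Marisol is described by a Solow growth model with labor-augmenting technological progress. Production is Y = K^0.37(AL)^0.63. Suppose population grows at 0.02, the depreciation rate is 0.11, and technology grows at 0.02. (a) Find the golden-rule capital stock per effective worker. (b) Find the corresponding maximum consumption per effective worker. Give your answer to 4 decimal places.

The effective depreciation rate is n + g + δ = 0.02 + 0.02 + 0.11 = 0.15.
Maximizing c = f(k) − (n+g+δ)·k gives f'(k) = n+g+δ, i.e. 0.37·k^(0.37−1) = 0.15, so k_gold = (0.37/0.15)^(1/0.63) ≈ 4.1918.
y_gold = 4.1918^0.37 ≈ 1.6994; c_gold = y_gold − 0.15·k_gold ≈ 1.0706.

(a) k_gold ≈ 4.1918; (b) c_gold ≈ 1.0706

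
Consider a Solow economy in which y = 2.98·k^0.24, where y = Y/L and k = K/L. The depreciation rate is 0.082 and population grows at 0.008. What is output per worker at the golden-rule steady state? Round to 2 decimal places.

y_gold ≈ 5.73

Capital per worker breaks even when investment replaces (n + δ)·k; here n + δ = 0.09.
Golden rule sets MPK = n+δ: 0.24·2.98·k^(0.24−1) = 0.09, so k_gold = (0.24·2.98/0.09)^(1/0.76) ≈ 15.2916.
Output: y_gold = 2.98·k_gold^0.24 = 2.98·15.2916^0.24 ≈ 5.7344.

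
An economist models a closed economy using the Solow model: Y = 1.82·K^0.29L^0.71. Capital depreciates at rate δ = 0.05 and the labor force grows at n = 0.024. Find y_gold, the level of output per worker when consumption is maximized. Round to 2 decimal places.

y_gold ≈ 4.06

n + δ = 0.024 + 0.05 = 0.074.
At the golden rule the marginal product of capital equals n+δ: 0.29·1.82·k^(0.29−1) = 0.074. Solving, k_gold = (0.29·1.82/0.074)^(1/0.71) ≈ 15.9127.
Output: y_gold = 1.82·k_gold^0.29 = 1.82·15.9127^0.29 ≈ 4.0605.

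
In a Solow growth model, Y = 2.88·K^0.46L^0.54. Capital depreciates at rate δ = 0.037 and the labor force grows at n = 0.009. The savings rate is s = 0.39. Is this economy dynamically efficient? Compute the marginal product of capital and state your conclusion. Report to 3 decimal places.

dynamically efficient; MPK ≈ 0.054

Capital per worker breaks even when investment replaces (n + δ)·k; here n + δ = 0.046.
Steady-state k*: s·A·k^0.46 = 0.046·k gives k* = (0.39·2.88/0.046)^(1/0.54) ≈ 371.3757.
MPK = 0.46·2.88·371.3757^(-0.54) ≈ 0.0543.
MPK > n+δ = 0.046, so the economy is dynamically efficient (under-saving).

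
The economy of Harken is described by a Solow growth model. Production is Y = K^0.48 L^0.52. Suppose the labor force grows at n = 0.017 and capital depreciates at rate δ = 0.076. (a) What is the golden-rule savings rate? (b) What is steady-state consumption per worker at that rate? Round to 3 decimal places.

(a) s_gold = 0.480; (b) c_gold ≈ 2.366

The effective depreciation rate is n + δ = 0.017 + 0.076 = 0.093.
For Cobb-Douglas, s_gold equals capital's share: s_gold = 0.48.
Golden rule sets MPK = n+δ: 0.48·k^(0.48−1) = 0.093, so k_gold = (0.48/0.093)^(1/0.52) ≈ 23.4795.
y_gold = 23.4795^0.48 ≈ 4.5492; c_gold = (1−0.48)·y_gold ≈ 2.3656.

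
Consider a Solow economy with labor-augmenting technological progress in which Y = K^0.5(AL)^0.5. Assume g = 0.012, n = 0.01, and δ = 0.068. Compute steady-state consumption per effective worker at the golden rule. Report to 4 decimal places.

c_gold ≈ 2.7778

n + g + δ = 0.01 + 0.012 + 0.068 = 0.09.
At the golden rule the marginal product of capital equals n+g+δ: 0.5·k^(0.5−1) = 0.09. Solving, k_gold = (0.5/0.09)^(1/0.5) ≈ 30.8642.
y_gold = 30.8642^0.5 ≈ 5.5556.
c_gold = y_gold − (n+g+δ)·k_gold = 5.5556 − 0.09·30.8642 ≈ 2.7778.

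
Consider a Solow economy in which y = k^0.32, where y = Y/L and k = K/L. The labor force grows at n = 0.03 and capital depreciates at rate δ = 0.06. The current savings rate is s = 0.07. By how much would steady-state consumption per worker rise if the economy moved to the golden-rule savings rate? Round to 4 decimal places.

Δc ≈ 0.4090

The effective depreciation rate is n + δ = 0.03 + 0.06 = 0.09.
Current steady state (s = 0.07): k* = (0.07/0.09)^(1/0.68) ≈ 0.6910, y* = 0.6910^0.32 ≈ 0.8885, c* = (1−0.07)·0.8885 ≈ 0.8263.
Golden rule sets MPK = n+δ: 0.32·k^(0.32−1) = 0.09, so k_gold = (0.32/0.09)^(1/0.68) ≈ 6.4589.
y_gold = 6.4589^0.32 ≈ 1.8166, c_gold = y_gold − 0.09·k_gold ≈ 1.2353.
Gain: Δc = 1.2353 − 0.8263 ≈ 0.4090.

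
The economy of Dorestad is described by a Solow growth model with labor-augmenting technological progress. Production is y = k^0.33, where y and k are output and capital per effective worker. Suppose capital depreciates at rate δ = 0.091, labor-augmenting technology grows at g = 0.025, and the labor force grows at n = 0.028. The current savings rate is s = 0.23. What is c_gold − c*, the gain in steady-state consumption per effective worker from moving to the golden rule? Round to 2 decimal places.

Δc ≈ 0.04

Break-even investment rate: n + g + δ = 0.028 + 0.025 + 0.091 = 0.144.
Current steady state (s = 0.23): k* = (0.23/0.144)^(1/0.67) ≈ 2.0115, y* = 2.0115^0.33 ≈ 1.2594, c* = (1−0.23)·1.2594 ≈ 0.9697.
Maximizing c = f(k) − (n+g+δ)·k gives f'(k) = n+g+δ, i.e. 0.33·k^(0.33−1) = 0.144, so k_gold = (0.33/0.144)^(1/0.67) ≈ 3.4478.
y_gold = 3.4478^0.33 ≈ 1.5045, c_gold = y_gold − 0.144·k_gold ≈ 1.0080.
Gain: Δc = 1.0080 − 0.9697 ≈ 0.0383.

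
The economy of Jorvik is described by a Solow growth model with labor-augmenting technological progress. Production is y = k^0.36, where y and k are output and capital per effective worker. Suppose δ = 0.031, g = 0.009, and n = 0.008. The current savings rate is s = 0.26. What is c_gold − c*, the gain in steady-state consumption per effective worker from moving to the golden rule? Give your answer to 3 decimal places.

The effective depreciation rate is n + g + δ = 0.008 + 0.009 + 0.031 = 0.048.
Current steady state (s = 0.26): k* = (0.26/0.048)^(1/0.64) ≈ 14.0106, y* = 14.0106^0.36 ≈ 2.5866, c* = (1−0.26)·2.5866 ≈ 1.9141.
Golden rule sets MPK = n+g+δ: 0.36·k^(0.36−1) = 0.048, so k_gold = (0.36/0.048)^(1/0.64) ≈ 23.2961.
y_gold = 23.2961^0.36 ≈ 3.1061, c_gold = y_gold − 0.048·k_gold ≈ 1.9879.
Gain: Δc = 1.9879 − 1.9141 ≈ 0.0739.

Δc ≈ 0.074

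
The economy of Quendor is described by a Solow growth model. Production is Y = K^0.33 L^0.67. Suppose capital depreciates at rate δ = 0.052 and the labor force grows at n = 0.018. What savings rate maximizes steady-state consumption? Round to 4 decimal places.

s_gold = 0.3300

The effective depreciation rate is n + δ = 0.018 + 0.052 = 0.07.
At the golden rule MPK = n+δ, and in any Cobb-Douglas steady state s = (n+δ)·k/y = MPK·k/y = capital's share 0.33.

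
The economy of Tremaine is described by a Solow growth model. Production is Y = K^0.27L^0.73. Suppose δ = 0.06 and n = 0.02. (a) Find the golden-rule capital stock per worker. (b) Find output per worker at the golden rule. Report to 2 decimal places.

Break-even investment rate: n + δ = 0.02 + 0.06 = 0.08.
Setting f'(k) = n+δ gives 0.27·k^(0.27−1) = 0.08, hence k_gold = (0.27/0.08)^(1/0.73) ≈ 5.2925.
y_gold = 5.2925^0.27 ≈ 1.5682.

(a) k_gold ≈ 5.29; (b) y_gold ≈ 1.57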